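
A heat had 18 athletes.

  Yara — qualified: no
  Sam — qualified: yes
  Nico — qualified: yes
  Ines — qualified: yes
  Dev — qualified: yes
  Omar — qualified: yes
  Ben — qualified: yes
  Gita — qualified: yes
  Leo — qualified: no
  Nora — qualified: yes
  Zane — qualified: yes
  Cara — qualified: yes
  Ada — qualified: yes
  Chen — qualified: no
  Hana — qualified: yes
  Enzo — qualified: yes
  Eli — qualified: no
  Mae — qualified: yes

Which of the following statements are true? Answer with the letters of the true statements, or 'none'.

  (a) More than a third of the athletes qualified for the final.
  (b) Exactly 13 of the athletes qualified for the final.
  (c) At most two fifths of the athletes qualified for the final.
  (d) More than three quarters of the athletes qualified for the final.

(a), (d)

|A| = 18, |A ∩ B| = 14, |A ∖ B| = 4.
(a) |A ∩ B| / |A| > 1/3: holds.
(b) |A ∩ B| = 13: fails.
(c) |A ∩ B| / |A| ≤ 2/5: fails.
(d) |A ∩ B| / |A| > 3/4: holds.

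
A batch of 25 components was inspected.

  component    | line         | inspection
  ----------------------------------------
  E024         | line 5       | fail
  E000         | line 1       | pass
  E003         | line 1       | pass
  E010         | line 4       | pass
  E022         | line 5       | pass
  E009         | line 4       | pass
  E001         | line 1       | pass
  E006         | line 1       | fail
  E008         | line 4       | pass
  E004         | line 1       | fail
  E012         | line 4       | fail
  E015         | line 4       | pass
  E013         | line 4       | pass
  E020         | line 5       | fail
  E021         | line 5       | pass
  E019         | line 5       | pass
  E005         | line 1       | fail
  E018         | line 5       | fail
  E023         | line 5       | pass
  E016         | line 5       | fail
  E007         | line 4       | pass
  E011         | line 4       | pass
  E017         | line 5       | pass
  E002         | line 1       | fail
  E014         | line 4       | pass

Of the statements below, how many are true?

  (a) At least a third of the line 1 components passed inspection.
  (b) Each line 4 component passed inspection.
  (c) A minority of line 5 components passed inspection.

1

(a) line 1: |A| = 7, |A ∩ B| = 3; needs |A ∩ B| / |A| ≥ 1/3 — true.
(b) line 4: |A| = 9, |A ∩ B| = 8; needs A ⊆ B, i.e. every element of A is in B (|A ∖ B| = 0) — false.
(c) line 5: |A| = 9, |A ∩ B| = 5; needs |A ∩ B| < |A ∖ B| — false.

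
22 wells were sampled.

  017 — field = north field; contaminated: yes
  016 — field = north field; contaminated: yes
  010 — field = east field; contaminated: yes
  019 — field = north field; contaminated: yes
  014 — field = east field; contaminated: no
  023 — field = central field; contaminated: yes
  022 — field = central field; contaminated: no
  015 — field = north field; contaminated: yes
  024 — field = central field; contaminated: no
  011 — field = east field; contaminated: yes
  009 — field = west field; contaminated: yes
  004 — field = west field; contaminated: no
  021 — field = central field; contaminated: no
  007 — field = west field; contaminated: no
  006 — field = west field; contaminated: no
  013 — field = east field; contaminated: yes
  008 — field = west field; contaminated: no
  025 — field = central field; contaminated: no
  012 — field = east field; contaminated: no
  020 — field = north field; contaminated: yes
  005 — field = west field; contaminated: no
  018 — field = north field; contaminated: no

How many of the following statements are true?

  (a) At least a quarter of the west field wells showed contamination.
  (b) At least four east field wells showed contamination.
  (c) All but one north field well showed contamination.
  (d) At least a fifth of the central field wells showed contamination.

(a) west field: |A| = 6, |A ∩ B| = 1; needs |A ∩ B| / |A| ≥ 1/4 — false.
(b) east field: |A| = 5, |A ∩ B| = 3; needs |A ∩ B| ≥ 4 — false.
(c) north field: |A| = 6, |A ∩ B| = 5; needs |A ∖ B| = 1 — true.
(d) central field: |A| = 5, |A ∩ B| = 1; needs |A ∩ B| / |A| ≥ 1/5 — true.

2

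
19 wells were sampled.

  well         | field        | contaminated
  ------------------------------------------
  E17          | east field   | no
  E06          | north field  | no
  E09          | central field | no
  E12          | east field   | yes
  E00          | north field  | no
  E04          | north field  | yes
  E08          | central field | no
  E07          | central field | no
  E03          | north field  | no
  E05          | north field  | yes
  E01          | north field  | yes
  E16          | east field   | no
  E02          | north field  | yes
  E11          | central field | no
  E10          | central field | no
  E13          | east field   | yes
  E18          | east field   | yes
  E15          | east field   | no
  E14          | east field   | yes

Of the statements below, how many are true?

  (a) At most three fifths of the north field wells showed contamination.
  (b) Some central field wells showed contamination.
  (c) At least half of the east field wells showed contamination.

(a) north field: |A| = 7, |A ∩ B| = 4; needs |A ∩ B| / |A| ≤ 3/5 — true.
(b) central field: |A| = 5, |A ∩ B| = 0; needs A ∩ B ≠ ∅ (|A ∩ B| ≥ 1) — false.
(c) east field: |A| = 7, |A ∩ B| = 4; needs |A ∩ B| ≥ |A ∖ B| — true.

2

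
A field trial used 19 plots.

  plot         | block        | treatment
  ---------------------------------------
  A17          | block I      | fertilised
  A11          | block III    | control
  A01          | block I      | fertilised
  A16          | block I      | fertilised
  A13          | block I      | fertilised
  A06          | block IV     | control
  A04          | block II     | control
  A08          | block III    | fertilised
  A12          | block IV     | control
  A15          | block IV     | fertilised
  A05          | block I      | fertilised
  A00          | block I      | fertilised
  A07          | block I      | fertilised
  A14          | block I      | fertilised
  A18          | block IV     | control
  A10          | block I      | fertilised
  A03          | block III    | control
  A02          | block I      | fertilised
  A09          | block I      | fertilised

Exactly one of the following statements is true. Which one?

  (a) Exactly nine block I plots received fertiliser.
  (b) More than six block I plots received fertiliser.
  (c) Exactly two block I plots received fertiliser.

|A| = 11, |A ∩ B| = 11, |A ∖ B| = 0.
(a) requires |A ∩ B| = 9: false.
(b) requires |A ∩ B| > 6: true.
(c) requires |A ∩ B| = 2: false.

(b)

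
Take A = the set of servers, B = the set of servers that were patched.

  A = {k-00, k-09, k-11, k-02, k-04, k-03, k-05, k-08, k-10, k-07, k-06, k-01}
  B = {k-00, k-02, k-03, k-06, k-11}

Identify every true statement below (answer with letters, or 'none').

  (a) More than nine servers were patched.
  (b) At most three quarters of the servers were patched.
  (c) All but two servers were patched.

|A| = 12, |A ∩ B| = 5, |A ∖ B| = 7.
(a) |A ∩ B| > 9: fails.
(b) |A ∩ B| / |A| ≤ 3/4: holds.
(c) |A ∖ B| = 2: fails.

(b)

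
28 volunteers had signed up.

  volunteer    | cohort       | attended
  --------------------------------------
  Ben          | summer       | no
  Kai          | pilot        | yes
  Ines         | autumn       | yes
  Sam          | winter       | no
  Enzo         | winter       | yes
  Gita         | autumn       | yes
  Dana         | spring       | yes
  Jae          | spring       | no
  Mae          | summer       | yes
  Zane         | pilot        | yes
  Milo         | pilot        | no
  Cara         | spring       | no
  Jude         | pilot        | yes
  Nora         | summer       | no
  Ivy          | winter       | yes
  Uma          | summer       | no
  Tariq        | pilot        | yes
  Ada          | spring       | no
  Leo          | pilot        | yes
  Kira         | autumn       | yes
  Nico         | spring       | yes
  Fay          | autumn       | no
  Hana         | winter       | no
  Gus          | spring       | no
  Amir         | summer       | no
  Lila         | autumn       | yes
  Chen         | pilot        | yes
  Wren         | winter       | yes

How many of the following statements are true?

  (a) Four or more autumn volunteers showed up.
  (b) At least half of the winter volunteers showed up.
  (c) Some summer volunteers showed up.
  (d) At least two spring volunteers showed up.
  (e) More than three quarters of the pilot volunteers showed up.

5

(a) autumn: |A| = 5, |A ∩ B| = 4; needs |A ∩ B| ≥ 4 — true.
(b) winter: |A| = 5, |A ∩ B| = 3; needs |A ∩ B| ≥ |A ∖ B| — true.
(c) summer: |A| = 5, |A ∩ B| = 1; needs A ∩ B ≠ ∅ (|A ∩ B| ≥ 1) — true.
(d) spring: |A| = 6, |A ∩ B| = 2; needs |A ∩ B| ≥ 2 — true.
(e) pilot: |A| = 7, |A ∩ B| = 6; needs |A ∩ B| / |A| > 3/4 — true.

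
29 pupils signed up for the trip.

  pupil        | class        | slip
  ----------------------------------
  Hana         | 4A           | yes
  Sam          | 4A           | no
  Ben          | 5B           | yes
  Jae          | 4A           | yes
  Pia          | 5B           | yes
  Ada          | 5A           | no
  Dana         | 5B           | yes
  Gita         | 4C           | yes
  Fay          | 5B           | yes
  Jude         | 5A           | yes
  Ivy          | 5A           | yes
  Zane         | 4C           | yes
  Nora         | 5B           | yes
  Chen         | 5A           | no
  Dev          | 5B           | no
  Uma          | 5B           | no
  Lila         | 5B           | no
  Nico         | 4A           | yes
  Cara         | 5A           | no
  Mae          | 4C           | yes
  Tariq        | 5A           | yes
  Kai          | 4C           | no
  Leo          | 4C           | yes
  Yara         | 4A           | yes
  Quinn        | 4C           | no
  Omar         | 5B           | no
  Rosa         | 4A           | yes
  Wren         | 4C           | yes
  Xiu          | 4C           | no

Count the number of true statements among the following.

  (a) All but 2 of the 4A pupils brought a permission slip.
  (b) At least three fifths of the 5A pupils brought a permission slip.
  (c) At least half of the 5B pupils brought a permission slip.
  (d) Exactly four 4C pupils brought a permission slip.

1

(a) 4A: |A| = 6, |A ∩ B| = 5; needs |A ∖ B| = 2 — false.
(b) 5A: |A| = 6, |A ∩ B| = 3; needs |A ∩ B| / |A| ≥ 3/5 — false.
(c) 5B: |A| = 9, |A ∩ B| = 5; needs |A ∩ B| ≥ |A ∖ B| — true.
(d) 4C: |A| = 8, |A ∩ B| = 5; needs |A ∩ B| = 4 — false.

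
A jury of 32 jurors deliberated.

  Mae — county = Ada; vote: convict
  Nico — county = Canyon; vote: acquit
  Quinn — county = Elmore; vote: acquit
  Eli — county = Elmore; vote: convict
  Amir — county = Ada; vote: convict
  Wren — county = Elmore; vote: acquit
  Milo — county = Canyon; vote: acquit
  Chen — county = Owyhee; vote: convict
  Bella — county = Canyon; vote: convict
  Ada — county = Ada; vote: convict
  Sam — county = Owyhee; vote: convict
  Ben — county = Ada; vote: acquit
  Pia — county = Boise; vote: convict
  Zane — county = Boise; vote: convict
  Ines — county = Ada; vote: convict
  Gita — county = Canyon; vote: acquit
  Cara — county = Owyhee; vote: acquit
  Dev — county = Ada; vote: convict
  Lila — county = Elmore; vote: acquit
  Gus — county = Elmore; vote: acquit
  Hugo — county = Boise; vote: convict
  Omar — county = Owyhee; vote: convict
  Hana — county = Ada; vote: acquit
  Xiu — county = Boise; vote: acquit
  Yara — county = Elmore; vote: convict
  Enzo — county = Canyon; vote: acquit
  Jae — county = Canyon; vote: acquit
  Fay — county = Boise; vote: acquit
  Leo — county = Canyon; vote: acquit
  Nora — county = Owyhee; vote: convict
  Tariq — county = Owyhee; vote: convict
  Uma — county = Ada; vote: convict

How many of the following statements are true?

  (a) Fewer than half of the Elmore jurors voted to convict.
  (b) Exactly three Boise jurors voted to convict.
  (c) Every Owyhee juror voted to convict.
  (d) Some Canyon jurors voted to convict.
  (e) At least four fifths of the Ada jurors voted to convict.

3

(a) Elmore: |A| = 6, |A ∩ B| = 2; needs |A ∩ B| < |A ∖ B| — true.
(b) Boise: |A| = 5, |A ∩ B| = 3; needs |A ∩ B| = 3 — true.
(c) Owyhee: |A| = 6, |A ∩ B| = 5; needs A ⊆ B, i.e. every element of A is in B (|A ∖ B| = 0) — false.
(d) Canyon: |A| = 7, |A ∩ B| = 1; needs A ∩ B ≠ ∅ (|A ∩ B| ≥ 1) — true.
(e) Ada: |A| = 8, |A ∩ B| = 6; needs |A ∩ B| / |A| ≥ 4/5 — false.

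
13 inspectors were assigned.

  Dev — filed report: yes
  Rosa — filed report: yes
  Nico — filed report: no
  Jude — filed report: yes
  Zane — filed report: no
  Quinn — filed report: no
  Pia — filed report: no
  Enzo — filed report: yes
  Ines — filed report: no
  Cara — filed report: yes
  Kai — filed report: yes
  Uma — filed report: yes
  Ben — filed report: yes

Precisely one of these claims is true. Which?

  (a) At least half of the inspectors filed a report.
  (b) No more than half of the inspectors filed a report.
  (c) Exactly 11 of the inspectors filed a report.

(a)

|A| = 13, |A ∩ B| = 8, |A ∖ B| = 5.
(a) requires |A ∩ B| ≥ |A ∖ B|: true.
(b) requires |A ∩ B| ≤ |A ∖ B|: false.
(c) requires |A ∩ B| = 11: false.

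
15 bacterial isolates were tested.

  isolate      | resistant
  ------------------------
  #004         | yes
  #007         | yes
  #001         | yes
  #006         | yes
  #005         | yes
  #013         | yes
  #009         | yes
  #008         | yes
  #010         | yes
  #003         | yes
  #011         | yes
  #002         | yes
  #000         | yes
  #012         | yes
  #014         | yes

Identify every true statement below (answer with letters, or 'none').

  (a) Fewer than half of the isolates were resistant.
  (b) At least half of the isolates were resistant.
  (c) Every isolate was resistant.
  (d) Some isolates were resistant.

(b), (c), (d)

|A| = 15, |A ∩ B| = 15, |A ∖ B| = 0.
(a) |A ∩ B| < |A ∖ B|: fails.
(b) |A ∩ B| ≥ |A ∖ B|: holds.
(c) A ⊆ B, i.e. every element of A is in B (|A ∖ B| = 0): holds.
(d) A ∩ B ≠ ∅ (|A ∩ B| ≥ 1): holds.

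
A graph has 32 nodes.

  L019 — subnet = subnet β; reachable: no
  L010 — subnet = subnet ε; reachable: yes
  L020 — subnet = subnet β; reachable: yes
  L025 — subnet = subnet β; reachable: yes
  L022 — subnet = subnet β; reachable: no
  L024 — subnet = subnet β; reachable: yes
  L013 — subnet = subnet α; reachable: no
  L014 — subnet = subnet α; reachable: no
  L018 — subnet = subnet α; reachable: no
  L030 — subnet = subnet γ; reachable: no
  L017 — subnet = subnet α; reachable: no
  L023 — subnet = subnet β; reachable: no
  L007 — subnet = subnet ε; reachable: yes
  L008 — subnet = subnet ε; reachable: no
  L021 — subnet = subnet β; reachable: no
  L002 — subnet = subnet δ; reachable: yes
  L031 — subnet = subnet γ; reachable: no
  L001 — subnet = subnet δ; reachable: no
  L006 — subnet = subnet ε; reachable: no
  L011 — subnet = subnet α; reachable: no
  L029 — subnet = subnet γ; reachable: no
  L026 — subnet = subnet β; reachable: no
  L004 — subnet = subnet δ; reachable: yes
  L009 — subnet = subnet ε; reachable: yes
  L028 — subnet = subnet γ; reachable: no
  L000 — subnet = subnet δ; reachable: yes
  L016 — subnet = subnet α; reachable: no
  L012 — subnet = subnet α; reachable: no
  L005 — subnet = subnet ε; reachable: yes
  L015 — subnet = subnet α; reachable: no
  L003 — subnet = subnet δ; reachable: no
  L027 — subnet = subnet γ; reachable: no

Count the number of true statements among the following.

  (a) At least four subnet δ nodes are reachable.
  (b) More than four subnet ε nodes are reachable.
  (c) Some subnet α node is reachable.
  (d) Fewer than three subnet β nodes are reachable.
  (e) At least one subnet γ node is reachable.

(a) subnet δ: |A| = 5, |A ∩ B| = 3; needs |A ∩ B| ≥ 4 — false.
(b) subnet ε: |A| = 6, |A ∩ B| = 4; needs |A ∩ B| > 4 — false.
(c) subnet α: |A| = 8, |A ∩ B| = 0; needs A ∩ B ≠ ∅ (|A ∩ B| ≥ 1) — false.
(d) subnet β: |A| = 8, |A ∩ B| = 3; needs |A ∩ B| < 3 — false.
(e) subnet γ: |A| = 5, |A ∩ B| = 0; needs A ∩ B ≠ ∅ (|A ∩ B| ≥ 1) — false.

0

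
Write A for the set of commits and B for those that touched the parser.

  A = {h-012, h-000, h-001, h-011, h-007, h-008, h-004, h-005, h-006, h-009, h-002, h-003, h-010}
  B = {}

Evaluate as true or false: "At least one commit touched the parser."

Truth condition: A ∩ B ≠ ∅ (|A ∩ B| ≥ 1).
A (the restrictor) = {h-012, h-000, h-001, h-011, h-007, h-008, h-004, h-005, h-006, h-009, h-002, h-003, h-010}, |A| = 13.
A ∩ B = {}, so |A ∩ B| = 0.
So the statement is false.

False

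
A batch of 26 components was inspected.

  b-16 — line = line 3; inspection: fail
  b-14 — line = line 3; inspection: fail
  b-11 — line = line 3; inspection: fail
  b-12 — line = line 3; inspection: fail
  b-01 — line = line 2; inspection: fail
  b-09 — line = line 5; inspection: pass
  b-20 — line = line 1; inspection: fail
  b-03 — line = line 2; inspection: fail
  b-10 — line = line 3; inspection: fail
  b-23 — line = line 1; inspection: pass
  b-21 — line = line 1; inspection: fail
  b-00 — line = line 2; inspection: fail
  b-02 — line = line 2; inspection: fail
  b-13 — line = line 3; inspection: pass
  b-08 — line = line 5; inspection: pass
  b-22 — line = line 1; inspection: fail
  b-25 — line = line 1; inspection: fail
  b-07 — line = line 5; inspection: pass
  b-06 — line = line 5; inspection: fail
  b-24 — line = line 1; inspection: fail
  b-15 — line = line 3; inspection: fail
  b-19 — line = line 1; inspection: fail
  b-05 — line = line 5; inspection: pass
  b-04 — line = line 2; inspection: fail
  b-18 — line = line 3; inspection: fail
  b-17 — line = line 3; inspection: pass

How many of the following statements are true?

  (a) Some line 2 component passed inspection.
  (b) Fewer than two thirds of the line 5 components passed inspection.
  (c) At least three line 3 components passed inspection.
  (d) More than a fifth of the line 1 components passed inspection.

0

(a) line 2: |A| = 5, |A ∩ B| = 0; needs A ∩ B ≠ ∅ (|A ∩ B| ≥ 1) — false.
(b) line 5: |A| = 5, |A ∩ B| = 4; needs |A ∩ B| / |A| < 2/3 — false.
(c) line 3: |A| = 9, |A ∩ B| = 2; needs |A ∩ B| ≥ 3 — false.
(d) line 1: |A| = 7, |A ∩ B| = 1; needs |A ∩ B| / |A| > 1/5 — false.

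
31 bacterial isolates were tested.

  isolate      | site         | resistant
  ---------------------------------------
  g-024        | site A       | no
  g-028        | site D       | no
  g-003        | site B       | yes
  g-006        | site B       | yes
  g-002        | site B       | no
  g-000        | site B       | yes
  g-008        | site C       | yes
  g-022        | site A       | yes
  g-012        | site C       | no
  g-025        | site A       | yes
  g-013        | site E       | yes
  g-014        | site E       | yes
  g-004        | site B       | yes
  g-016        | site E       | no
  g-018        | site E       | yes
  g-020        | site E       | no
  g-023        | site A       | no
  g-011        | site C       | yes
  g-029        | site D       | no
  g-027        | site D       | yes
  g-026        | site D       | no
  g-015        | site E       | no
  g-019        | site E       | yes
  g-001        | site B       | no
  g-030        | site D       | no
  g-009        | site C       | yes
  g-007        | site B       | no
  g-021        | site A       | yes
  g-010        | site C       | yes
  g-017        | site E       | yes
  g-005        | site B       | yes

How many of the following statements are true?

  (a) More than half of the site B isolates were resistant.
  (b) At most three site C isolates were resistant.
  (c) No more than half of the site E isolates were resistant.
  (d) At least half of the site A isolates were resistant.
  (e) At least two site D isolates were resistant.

2

(a) site B: |A| = 8, |A ∩ B| = 5; needs |A ∩ B| > |A ∖ B| — true.
(b) site C: |A| = 5, |A ∩ B| = 4; needs |A ∩ B| ≤ 3 — false.
(c) site E: |A| = 8, |A ∩ B| = 5; needs |A ∩ B| ≤ |A ∖ B| — false.
(d) site A: |A| = 5, |A ∩ B| = 3; needs |A ∩ B| ≥ |A ∖ B| — true.
(e) site D: |A| = 5, |A ∩ B| = 1; needs |A ∩ B| ≥ 2 — false.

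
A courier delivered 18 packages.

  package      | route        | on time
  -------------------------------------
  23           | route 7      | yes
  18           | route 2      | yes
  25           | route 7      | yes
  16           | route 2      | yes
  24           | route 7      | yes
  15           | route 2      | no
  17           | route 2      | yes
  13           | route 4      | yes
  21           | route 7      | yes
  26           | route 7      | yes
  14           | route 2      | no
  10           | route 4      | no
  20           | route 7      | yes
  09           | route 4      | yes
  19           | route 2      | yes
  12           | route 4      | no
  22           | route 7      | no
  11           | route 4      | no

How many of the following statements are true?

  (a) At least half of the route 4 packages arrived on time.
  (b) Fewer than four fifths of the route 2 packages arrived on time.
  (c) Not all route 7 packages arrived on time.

(a) route 4: |A| = 5, |A ∩ B| = 2; needs |A ∩ B| ≥ |A ∖ B| — false.
(b) route 2: |A| = 6, |A ∩ B| = 4; needs |A ∩ B| / |A| < 4/5 — true.
(c) route 7: |A| = 7, |A ∩ B| = 6; needs A ⊄ B (|A ∖ B| ≥ 1) — true.

2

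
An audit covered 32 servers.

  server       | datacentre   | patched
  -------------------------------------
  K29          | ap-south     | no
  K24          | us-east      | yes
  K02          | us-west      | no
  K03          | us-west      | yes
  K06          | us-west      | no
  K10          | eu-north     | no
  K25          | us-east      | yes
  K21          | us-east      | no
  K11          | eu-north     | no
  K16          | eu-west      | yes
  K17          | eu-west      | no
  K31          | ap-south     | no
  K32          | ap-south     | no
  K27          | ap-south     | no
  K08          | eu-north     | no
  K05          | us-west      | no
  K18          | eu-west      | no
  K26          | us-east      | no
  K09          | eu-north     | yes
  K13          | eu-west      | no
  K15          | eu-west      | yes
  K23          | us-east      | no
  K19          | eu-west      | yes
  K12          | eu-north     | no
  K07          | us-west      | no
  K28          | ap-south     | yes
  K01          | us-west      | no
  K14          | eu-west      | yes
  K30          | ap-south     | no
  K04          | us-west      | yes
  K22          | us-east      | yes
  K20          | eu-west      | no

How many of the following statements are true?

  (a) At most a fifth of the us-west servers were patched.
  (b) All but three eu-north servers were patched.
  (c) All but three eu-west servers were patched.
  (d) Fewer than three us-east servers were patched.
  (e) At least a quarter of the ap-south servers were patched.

(a) us-west: |A| = 7, |A ∩ B| = 2; needs |A ∩ B| / |A| ≤ 1/5 — false.
(b) eu-north: |A| = 5, |A ∩ B| = 1; needs |A ∖ B| = 3 — false.
(c) eu-west: |A| = 8, |A ∩ B| = 4; needs |A ∖ B| = 3 — false.
(d) us-east: |A| = 6, |A ∩ B| = 3; needs |A ∩ B| < 3 — false.
(e) ap-south: |A| = 6, |A ∩ B| = 1; needs |A ∩ B| / |A| ≥ 1/4 — false.

0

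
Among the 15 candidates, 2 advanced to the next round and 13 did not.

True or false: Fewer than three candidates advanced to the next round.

True

'Fewer than three candidates advanced to the next round' holds iff |A ∩ B| < 3.
|A| = 15, |A ∩ B| = 2, |A ∖ B| = 13.
|A ∩ B| = 2, so the statement is true.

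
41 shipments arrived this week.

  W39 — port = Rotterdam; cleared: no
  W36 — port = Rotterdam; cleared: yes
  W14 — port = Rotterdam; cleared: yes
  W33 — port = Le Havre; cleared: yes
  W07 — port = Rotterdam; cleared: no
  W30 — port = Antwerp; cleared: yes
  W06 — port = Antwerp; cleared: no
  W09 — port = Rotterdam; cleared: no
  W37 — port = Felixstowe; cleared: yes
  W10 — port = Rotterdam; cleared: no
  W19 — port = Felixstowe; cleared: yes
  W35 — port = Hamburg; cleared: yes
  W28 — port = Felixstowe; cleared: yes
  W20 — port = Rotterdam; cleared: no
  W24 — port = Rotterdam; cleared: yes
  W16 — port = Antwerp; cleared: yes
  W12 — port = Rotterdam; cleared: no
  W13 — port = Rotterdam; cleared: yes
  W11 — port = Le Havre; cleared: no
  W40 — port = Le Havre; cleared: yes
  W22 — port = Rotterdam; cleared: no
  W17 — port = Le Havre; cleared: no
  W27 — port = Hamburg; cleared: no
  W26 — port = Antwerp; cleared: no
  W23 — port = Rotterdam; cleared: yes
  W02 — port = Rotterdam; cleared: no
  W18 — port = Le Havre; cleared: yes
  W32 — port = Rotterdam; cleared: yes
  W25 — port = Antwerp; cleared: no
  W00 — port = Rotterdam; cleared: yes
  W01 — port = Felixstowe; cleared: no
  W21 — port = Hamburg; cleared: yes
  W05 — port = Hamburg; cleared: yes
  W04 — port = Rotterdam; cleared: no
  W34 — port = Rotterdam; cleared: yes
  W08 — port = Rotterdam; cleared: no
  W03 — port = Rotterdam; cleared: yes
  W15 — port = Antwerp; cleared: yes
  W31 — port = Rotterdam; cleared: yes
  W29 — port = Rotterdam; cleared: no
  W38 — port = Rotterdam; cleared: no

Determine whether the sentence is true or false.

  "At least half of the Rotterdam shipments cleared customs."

The determiner here denotes the relation: |A ∩ B| ≥ |A ∖ B|.
|A| = 22, |A ∩ B| = 10, |A ∖ B| = 12.
10 < 12, so the statement is false.

False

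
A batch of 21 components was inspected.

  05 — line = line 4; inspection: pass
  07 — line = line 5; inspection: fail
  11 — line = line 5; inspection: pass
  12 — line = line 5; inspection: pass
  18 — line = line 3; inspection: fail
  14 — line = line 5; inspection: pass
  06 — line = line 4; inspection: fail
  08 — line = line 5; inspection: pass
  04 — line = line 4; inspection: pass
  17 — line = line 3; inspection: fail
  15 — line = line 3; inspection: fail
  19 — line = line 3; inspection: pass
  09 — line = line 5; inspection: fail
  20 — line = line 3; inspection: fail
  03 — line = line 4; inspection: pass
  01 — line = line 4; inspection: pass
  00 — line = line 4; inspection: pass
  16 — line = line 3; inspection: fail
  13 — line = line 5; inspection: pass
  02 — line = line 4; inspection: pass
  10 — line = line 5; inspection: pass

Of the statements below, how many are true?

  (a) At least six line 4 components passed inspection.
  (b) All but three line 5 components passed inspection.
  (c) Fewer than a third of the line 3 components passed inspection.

(a) line 4: |A| = 7, |A ∩ B| = 6; needs |A ∩ B| ≥ 6 — true.
(b) line 5: |A| = 8, |A ∩ B| = 6; needs |A ∖ B| = 3 — false.
(c) line 3: |A| = 6, |A ∩ B| = 1; needs |A ∩ B| / |A| < 1/3 — true.

2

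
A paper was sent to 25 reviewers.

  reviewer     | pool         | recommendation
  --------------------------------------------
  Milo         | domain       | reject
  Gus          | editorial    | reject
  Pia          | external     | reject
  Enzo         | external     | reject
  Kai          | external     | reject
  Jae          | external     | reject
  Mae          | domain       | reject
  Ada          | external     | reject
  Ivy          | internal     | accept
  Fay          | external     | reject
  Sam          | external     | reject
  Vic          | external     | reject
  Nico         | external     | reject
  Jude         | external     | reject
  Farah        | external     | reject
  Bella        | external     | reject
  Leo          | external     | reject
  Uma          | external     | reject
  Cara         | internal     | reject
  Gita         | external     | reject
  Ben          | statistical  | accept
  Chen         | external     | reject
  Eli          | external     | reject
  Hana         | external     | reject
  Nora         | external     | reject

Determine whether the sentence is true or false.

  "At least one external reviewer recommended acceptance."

False

Truth condition: A ∩ B ≠ ∅ (|A ∩ B| ≥ 1).
|A| = 19, |A ∩ B| = 0, |A ∖ B| = 19.
So the statement is false.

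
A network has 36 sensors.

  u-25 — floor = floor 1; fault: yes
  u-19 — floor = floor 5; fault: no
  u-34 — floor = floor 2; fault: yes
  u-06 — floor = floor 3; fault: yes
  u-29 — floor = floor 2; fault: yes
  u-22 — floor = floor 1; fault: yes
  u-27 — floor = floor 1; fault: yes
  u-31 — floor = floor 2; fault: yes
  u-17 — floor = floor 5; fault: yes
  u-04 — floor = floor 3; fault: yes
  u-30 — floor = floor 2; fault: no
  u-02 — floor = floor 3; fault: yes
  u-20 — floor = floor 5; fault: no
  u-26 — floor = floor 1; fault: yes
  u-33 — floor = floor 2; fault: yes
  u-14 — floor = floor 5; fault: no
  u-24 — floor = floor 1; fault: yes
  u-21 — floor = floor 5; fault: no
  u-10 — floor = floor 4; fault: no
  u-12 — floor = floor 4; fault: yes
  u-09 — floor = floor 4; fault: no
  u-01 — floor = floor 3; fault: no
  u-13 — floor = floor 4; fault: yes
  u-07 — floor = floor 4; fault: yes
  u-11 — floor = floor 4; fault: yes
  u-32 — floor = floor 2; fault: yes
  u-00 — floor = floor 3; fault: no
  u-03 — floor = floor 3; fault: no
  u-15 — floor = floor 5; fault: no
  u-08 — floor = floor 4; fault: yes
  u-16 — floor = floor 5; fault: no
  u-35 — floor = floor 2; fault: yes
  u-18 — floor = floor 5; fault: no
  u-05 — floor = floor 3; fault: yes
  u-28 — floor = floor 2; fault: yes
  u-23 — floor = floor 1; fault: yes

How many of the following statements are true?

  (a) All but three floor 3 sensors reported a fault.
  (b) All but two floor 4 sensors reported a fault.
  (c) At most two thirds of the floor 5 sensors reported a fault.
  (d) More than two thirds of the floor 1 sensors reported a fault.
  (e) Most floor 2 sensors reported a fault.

5

(a) floor 3: |A| = 7, |A ∩ B| = 4; needs |A ∖ B| = 3 — true.
(b) floor 4: |A| = 7, |A ∩ B| = 5; needs |A ∖ B| = 2 — true.
(c) floor 5: |A| = 8, |A ∩ B| = 1; needs |A ∩ B| / |A| ≤ 2/3 — true.
(d) floor 1: |A| = 6, |A ∩ B| = 6; needs |A ∩ B| / |A| > 2/3 — true.
(e) floor 2: |A| = 8, |A ∩ B| = 7; needs |A ∩ B| > |A ∖ B| — true.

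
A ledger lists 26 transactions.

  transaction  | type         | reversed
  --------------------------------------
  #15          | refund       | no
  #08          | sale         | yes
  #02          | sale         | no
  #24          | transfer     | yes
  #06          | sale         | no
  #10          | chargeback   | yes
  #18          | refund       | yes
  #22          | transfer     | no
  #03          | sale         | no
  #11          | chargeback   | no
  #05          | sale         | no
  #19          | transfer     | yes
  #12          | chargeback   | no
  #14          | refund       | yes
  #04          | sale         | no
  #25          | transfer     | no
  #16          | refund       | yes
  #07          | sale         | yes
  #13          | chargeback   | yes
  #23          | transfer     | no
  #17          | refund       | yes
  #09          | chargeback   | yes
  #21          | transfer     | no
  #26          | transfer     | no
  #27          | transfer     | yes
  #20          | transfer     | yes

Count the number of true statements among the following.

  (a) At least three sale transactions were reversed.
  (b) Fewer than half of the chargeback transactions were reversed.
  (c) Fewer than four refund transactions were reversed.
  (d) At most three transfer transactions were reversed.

(a) sale: |A| = 7, |A ∩ B| = 2; needs |A ∩ B| ≥ 3 — false.
(b) chargeback: |A| = 5, |A ∩ B| = 3; needs |A ∩ B| < |A ∖ B| — false.
(c) refund: |A| = 5, |A ∩ B| = 4; needs |A ∩ B| < 4 — false.
(d) transfer: |A| = 9, |A ∩ B| = 4; needs |A ∩ B| ≤ 3 — false.

0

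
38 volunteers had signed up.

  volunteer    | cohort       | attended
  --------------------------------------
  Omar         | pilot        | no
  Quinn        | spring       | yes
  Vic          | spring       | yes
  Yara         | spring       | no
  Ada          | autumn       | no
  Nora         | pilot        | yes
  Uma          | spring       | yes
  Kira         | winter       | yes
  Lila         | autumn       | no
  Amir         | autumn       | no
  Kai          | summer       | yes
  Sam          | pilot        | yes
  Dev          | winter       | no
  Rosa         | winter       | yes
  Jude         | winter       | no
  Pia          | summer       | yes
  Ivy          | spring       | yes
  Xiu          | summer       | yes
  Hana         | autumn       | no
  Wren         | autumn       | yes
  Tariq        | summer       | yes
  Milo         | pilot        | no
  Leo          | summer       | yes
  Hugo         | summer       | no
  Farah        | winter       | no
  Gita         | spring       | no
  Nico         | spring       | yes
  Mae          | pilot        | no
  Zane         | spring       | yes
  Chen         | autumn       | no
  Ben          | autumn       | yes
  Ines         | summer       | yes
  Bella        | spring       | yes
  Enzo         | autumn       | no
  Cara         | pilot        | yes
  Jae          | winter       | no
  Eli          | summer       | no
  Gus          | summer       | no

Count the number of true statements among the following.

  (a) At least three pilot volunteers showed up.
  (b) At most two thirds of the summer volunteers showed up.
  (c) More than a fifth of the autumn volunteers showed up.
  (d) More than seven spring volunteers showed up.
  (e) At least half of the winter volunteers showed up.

(a) pilot: |A| = 6, |A ∩ B| = 3; needs |A ∩ B| ≥ 3 — true.
(b) summer: |A| = 9, |A ∩ B| = 6; needs |A ∩ B| / |A| ≤ 2/3 — true.
(c) autumn: |A| = 8, |A ∩ B| = 2; needs |A ∩ B| / |A| > 1/5 — true.
(d) spring: |A| = 9, |A ∩ B| = 7; needs |A ∩ B| > 7 — false.
(e) winter: |A| = 6, |A ∩ B| = 2; needs |A ∩ B| ≥ |A ∖ B| — false.

3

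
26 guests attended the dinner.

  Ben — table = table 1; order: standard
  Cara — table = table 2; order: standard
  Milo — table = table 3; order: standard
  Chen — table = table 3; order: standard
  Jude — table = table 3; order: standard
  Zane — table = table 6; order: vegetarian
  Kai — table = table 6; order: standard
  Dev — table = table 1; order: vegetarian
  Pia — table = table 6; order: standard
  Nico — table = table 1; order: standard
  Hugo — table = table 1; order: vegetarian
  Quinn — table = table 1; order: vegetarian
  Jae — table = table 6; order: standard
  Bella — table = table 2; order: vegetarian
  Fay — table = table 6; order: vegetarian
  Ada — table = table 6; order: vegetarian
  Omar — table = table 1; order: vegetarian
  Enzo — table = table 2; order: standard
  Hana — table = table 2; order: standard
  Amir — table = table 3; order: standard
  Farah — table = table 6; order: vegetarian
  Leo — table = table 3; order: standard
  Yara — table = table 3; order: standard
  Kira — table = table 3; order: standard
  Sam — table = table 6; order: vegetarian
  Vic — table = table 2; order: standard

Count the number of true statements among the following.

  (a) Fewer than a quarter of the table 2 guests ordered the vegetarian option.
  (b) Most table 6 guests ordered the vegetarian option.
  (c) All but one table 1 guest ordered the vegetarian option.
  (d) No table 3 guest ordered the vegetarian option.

3

(a) table 2: |A| = 5, |A ∩ B| = 1; needs |A ∩ B| / |A| < 1/4 — true.
(b) table 6: |A| = 8, |A ∩ B| = 5; needs |A ∩ B| > |A ∖ B| — true.
(c) table 1: |A| = 6, |A ∩ B| = 4; needs |A ∖ B| = 1 — false.
(d) table 3: |A| = 7, |A ∩ B| = 0; needs A ∩ B = ∅ (|A ∩ B| = 0) — true.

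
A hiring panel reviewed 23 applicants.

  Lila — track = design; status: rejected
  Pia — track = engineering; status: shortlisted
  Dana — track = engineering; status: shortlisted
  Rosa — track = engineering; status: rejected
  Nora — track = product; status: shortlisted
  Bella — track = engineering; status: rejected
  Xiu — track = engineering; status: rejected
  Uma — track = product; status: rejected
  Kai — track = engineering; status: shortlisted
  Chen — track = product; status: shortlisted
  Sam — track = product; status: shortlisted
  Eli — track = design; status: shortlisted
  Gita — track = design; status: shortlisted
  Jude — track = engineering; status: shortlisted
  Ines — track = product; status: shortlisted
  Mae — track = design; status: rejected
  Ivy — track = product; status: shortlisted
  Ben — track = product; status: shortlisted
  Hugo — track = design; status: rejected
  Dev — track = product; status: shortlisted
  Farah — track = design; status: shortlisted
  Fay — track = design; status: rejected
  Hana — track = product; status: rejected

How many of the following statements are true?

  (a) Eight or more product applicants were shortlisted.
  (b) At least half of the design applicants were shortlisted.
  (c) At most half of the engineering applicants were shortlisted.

(a) product: |A| = 9, |A ∩ B| = 7; needs |A ∩ B| ≥ 8 — false.
(b) design: |A| = 7, |A ∩ B| = 3; needs |A ∩ B| ≥ |A ∖ B| — false.
(c) engineering: |A| = 7, |A ∩ B| = 4; needs |A ∩ B| ≤ |A ∖ B| — false.

0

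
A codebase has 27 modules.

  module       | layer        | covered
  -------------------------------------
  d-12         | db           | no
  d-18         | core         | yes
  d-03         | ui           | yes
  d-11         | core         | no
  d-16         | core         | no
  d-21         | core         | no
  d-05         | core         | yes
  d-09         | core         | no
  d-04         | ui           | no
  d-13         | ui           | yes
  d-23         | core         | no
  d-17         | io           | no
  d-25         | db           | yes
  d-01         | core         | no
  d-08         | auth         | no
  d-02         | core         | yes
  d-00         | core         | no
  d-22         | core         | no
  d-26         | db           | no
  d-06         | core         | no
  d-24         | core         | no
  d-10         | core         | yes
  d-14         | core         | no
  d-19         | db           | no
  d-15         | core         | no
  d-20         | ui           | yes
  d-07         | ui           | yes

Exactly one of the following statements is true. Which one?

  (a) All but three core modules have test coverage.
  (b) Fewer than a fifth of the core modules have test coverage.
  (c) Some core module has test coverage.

|A| = 16, |A ∩ B| = 4, |A ∖ B| = 12.
(a) requires |A ∖ B| = 3: false.
(b) requires |A ∩ B| / |A| < 1/5: false.
(c) requires A ∩ B ≠ ∅ (|A ∩ B| ≥ 1): true.

(c)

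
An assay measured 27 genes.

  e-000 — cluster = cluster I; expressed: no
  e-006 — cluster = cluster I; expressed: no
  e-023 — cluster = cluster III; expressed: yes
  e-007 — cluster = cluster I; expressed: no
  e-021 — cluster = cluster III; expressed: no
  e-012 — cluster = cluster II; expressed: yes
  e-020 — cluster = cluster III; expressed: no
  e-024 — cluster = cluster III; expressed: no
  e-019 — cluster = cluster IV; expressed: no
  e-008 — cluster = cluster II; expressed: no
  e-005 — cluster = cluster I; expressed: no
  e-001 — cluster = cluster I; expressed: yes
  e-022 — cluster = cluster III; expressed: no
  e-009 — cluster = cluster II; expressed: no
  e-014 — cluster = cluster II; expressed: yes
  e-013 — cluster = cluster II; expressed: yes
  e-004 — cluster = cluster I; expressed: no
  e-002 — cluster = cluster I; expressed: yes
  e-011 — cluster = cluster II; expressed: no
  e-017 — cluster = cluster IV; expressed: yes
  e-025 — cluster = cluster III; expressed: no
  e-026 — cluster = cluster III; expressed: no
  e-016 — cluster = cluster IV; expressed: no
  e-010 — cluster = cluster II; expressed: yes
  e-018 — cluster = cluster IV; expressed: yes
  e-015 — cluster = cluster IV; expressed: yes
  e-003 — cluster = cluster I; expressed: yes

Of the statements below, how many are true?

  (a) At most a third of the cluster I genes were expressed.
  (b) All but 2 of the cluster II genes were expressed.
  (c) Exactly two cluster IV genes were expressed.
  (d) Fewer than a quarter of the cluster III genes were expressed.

1

(a) cluster I: |A| = 8, |A ∩ B| = 3; needs |A ∩ B| / |A| ≤ 1/3 — false.
(b) cluster II: |A| = 7, |A ∩ B| = 4; needs |A ∖ B| = 2 — false.
(c) cluster IV: |A| = 5, |A ∩ B| = 3; needs |A ∩ B| = 2 — false.
(d) cluster III: |A| = 7, |A ∩ B| = 1; needs |A ∩ B| / |A| < 1/4 — true.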